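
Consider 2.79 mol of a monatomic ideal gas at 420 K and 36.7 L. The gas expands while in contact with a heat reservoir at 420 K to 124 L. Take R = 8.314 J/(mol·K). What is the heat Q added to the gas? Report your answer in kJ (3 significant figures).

Isothermal ⇒ ΔU = 0, so Q = W = nRT ln(V₂/V₁).
Q = (2.79)(8.314)(420) ln(124/36.7) = 9742 × 1.218 = 11861 J.

Q ≈ 11.9 kJ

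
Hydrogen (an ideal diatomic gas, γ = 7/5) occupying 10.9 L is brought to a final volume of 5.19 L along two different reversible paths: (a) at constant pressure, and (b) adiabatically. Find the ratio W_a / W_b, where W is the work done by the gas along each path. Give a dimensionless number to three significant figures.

W_a / W_b ≈ 0.606

Path (a) isobaric: W = P₁(V₂ − V₁) → W_a/(P₁V₁) = -0.5239.
Path (b) adiabatic: W = P₁V₁(1 − (V₁/V₂)^(γ−1))/(γ−1) → W_b/(P₁V₁) = -0.8639.
W_a / W_b = -0.5239 / -0.8639 = 0.6064.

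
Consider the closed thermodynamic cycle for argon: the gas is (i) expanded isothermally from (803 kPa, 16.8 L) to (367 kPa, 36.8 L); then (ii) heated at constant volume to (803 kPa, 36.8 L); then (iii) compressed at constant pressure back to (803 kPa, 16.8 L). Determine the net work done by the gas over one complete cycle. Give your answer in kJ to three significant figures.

W_net ≈ -5.48 kJ

Leg (i): W = PᵢVᵢ ln(V_f/Vᵢ) = (13490) ln(36.8/16.8) = 10578 J.
Leg (ii): W = 0.
Leg (iii): W = PΔV = (803)(16.8 − 36.8) = -16060 J.
W_net = 10578 − 16060 = -5482 J.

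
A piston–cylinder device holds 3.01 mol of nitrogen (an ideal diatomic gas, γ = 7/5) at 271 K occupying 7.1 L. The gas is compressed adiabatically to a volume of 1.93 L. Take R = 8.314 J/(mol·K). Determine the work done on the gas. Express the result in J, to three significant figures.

W ≈ 11600 J

Adiabatic: TV^(γ−1) = const with γ = 7/5.
T₂ = T₁ (V₁/V₂)^(γ−1) = 271 × (7.1/1.93)^0.4 = 271 × 1.684 = 456.3 K.
W_by = nCᵥ(T₁ − T₂) = (3.01)(20.79)(271 − 456.3) = -11593 J.
Work on gas = −W_by = 11593 J.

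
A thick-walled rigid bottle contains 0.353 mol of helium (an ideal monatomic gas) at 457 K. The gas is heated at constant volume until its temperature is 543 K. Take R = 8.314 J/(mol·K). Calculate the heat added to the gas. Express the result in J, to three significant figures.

Q ≈ 379 J

Constant volume ⇒ W = 0, so Q = ΔU = nCᵥΔT with Cᵥ = 3R/2 = 12.47 J/(mol·K).
ΔU = (0.353)(12.47)(543 − 457) = 378.6 J.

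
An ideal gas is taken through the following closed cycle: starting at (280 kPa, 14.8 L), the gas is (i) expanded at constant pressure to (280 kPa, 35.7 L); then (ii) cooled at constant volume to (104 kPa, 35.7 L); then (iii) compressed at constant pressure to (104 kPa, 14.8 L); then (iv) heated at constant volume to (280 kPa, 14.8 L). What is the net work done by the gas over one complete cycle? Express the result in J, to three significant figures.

Constant-volume legs do no work.
W(i) = (280)(35.7 − 14.8) = 5852 J; W(iii) = (104)(14.8 − 35.7) = -2174 J.
W_net = 5852 − 2174 = 3678 J (the clockwise enclosed area).

W_net ≈ 3680 J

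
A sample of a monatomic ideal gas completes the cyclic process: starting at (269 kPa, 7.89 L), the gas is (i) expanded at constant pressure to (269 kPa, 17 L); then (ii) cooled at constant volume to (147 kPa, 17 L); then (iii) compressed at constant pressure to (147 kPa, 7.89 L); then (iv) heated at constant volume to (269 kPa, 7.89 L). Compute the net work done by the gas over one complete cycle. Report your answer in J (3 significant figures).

W_net ≈ 1110 J

Constant-volume legs do no work.
W(i) = (269)(17 − 7.89) = 2451 J; W(iii) = (147)(7.89 − 17) = -1339 J.
W_net = 2451 − 1339 = 1111 J (the clockwise enclosed area).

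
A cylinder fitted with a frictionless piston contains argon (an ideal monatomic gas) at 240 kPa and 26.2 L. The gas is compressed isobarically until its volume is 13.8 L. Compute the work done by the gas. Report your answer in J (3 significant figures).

Isobaric: W = P ΔV.
W = (240 kPa)(13.8 − 26.2 L) = (240)(-12.4) = -2976 J.

W ≈ -2980 J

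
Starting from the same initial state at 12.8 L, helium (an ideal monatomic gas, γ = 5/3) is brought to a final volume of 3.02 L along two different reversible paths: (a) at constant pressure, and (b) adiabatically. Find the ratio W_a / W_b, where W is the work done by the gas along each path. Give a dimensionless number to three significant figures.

W_a / W_b ≈ 0.315

Path (a) isobaric: W = P₁(V₂ − V₁) → W_a/(P₁V₁) = -0.7641.
Path (b) adiabatic: W = P₁V₁(1 − (V₁/V₂)^(γ−1))/(γ−1) → W_b/(P₁V₁) = -2.428.
W_a / W_b = -0.7641 / -2.428 = 0.3146.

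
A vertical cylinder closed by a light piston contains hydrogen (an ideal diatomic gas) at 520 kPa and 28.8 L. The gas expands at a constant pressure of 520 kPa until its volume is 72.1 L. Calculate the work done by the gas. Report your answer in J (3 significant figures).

W ≈ 22500 J

Isobaric: W = P ΔV.
W = (520 kPa)(72.1 − 28.8 L) = (520)(43.3) = 22516 J.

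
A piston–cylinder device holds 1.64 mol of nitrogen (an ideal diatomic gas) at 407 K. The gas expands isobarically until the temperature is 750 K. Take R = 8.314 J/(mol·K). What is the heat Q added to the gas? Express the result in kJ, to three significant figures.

Isobaric: W = nRΔT = (1.64)(8.314)(343) = 4677 J.
ΔU = nCᵥΔT with Cᵥ = 5R/2: ΔU = (1.64)(20.79)(343) = 11692 J.
Q = ΔU + W = 11692 + 4677 = 16369 J.

Q ≈ 16.4 kJ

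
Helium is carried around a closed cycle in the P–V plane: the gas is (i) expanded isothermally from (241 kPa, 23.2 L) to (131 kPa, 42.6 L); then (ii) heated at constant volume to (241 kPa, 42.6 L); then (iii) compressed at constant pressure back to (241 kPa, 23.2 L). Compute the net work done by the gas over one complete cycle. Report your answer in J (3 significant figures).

Leg (i): W = PᵢVᵢ ln(V_f/Vᵢ) = (5591) ln(42.6/23.2) = 3398 J.
Leg (ii): W = 0.
Leg (iii): W = PΔV = (241)(23.2 − 42.6) = -4675 J.
W_net = 3398 − 4675 = -1278 J.

W_net ≈ -1280 J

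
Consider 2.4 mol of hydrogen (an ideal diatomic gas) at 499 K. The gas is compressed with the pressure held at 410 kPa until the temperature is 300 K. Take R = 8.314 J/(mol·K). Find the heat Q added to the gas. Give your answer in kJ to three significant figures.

Q ≈ -13.9 kJ

Isobaric: W = nRΔT = (2.4)(8.314)(-199) = -3971 J.
ΔU = nCᵥΔT with Cᵥ = 5R/2: ΔU = (2.4)(20.79)(-199) = -9927 J.
Q = ΔU + W = -9927 − 3971 = -13898 J.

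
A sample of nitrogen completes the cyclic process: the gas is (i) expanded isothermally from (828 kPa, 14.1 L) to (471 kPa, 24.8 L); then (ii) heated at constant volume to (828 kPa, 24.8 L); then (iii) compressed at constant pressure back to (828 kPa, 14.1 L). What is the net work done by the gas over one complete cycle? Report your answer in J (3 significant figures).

W_net ≈ -2270 J

Leg (i): W = PᵢVᵢ ln(V_f/Vᵢ) = (11675) ln(24.8/14.1) = 6592 J.
Leg (ii): W = 0.
Leg (iii): W = PΔV = (828)(14.1 − 24.8) = -8860 J.
W_net = 6592 − 8860 = -2267 J.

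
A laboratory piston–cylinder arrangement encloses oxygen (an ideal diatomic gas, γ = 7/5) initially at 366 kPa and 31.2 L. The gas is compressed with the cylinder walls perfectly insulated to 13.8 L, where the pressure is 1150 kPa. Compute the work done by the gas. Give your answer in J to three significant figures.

W ≈ -11100 J

Adiabatic: W = (P₁V₁ − P₂V₂)/(γ − 1) with γ = 7/5.
P₁V₁ = 11419 J, P₂V₂ = 15870 J.
W = (11419 − 15870) / 0.4 = -11127 J.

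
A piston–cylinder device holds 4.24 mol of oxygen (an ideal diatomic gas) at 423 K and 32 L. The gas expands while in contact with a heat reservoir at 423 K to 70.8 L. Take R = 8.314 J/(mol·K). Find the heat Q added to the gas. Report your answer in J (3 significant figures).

Isothermal ⇒ ΔU = 0, so Q = W = nRT ln(V₂/V₁).
Q = (4.24)(8.314)(423) ln(70.8/32) = 14911 × 0.7941 = 11841 J.

Q ≈ 11800 J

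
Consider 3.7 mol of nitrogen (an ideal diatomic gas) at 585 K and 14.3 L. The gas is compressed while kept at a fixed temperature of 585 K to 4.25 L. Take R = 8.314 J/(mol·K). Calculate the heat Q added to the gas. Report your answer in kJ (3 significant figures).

Isothermal ⇒ ΔU = 0, so Q = W = nRT ln(V₂/V₁).
Q = (3.7)(8.314)(585) ln(4.25/14.3) = 17996 × -1.213 = -21835 J.

Q ≈ -21.8 kJ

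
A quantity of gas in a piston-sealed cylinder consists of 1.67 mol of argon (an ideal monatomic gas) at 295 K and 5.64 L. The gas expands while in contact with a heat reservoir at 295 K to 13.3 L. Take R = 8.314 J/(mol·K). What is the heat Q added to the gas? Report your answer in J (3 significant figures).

Isothermal ⇒ ΔU = 0, so Q = W = nRT ln(V₂/V₁).
Q = (1.67)(8.314)(295) ln(13.3/5.64) = 4096 × 0.8579 = 3514 J.

Q ≈ 3510 J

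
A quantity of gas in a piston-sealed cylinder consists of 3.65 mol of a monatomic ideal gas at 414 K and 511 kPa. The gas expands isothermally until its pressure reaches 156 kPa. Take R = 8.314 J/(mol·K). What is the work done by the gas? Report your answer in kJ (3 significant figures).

Isothermal process: W = nRT ln(V₂/V₁) = nRT ln(P₁/P₂).
W = (3.65)(8.314)(414) × ln(511/156)
  = 12563 × ln(3.276) = 12563 × 1.187
W_by_gas = 14907 J.

W ≈ 14.9 kJ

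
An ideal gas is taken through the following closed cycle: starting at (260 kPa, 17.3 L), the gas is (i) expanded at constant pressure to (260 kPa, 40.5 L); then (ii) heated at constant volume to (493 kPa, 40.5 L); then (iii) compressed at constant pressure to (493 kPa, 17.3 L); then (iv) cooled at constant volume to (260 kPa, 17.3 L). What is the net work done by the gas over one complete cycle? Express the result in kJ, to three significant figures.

Constant-volume legs do no work.
W(i) = (260)(40.5 − 17.3) = 6032 J; W(iii) = (493)(17.3 − 40.5) = -11438 J.
W_net = 6032 − 11438 = -5406 J (the counter-clockwise enclosed area).

W_net ≈ -5.41 kJ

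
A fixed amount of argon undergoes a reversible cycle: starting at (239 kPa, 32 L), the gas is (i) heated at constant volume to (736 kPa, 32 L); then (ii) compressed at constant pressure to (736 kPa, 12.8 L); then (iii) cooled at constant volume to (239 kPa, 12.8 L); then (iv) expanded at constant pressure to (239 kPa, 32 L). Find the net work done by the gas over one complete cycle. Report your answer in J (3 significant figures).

Constant-volume legs do no work.
W(ii) = (736)(12.8 − 32) = -14131 J; W(iv) = (239)(32 − 12.8) = 4589 J.
W_net = -14131 + 4589 = -9542 J (the counter-clockwise enclosed area).

W_net ≈ -9540 J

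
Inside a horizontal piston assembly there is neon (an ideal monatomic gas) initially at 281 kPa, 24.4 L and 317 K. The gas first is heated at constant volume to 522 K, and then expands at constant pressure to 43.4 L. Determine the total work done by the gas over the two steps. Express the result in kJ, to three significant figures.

W_total ≈ 8.79 kJ

Step 1 (isochoric): W = 0 (constant volume).
After step 1: P = 462.7 kPa (V unchanged).
Step 2 (isobaric): W = PΔV = (462.7 kPa)(43.4 − 24.4 L) = 8792 J.
W_total = 0 + 8792 = 8792 J.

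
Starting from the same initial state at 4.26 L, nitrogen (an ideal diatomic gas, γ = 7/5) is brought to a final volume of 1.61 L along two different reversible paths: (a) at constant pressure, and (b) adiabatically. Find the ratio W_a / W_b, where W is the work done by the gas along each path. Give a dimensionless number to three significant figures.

W_a / W_b ≈ 0.523

Path (a) isobaric: W = P₁(V₂ − V₁) → W_a/(P₁V₁) = -0.6221.
Path (b) adiabatic: W = P₁V₁(1 − (V₁/V₂)^(γ−1))/(γ−1) → W_b/(P₁V₁) = -1.19.
W_a / W_b = -0.6221 / -1.19 = 0.5229.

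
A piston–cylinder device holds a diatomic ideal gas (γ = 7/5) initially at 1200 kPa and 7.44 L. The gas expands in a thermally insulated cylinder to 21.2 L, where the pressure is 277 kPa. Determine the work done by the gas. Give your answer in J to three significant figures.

Adiabatic: W = (P₁V₁ − P₂V₂)/(γ − 1) with γ = 7/5.
P₁V₁ = 8928 J, P₂V₂ = 5872 J.
W = (8928 − 5872) / 0.4 = 7639 J.

W ≈ 7640 J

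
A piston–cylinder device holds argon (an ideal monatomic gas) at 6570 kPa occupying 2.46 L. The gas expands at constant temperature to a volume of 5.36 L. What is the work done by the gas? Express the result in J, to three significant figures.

W ≈ 12600 J

Isothermal: W = nRT ln(V₂/V₁) = P₁V₁ ln(V₂/V₁).
P₁V₁ = (6570 kPa)(2.46 L) = 16162 J.
W = 16162 × ln(5.36/2.46) = 16162 × 0.7788
W_by_gas = 12587 J.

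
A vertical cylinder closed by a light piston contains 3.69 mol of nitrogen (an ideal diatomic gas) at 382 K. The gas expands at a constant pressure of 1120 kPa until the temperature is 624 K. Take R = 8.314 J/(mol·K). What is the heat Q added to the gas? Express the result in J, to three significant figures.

Q ≈ 26000 J

Isobaric: W = nRΔT = (3.69)(8.314)(242) = 7424 J.
ΔU = nCᵥΔT with Cᵥ = 5R/2: ΔU = (3.69)(20.79)(242) = 18561 J.
Q = ΔU + W = 18561 + 7424 = 25985 J.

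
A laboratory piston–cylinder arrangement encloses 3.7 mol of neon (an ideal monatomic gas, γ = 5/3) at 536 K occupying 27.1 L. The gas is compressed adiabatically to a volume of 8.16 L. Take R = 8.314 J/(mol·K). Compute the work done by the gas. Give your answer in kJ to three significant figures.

Adiabatic: TV^(γ−1) = const with γ = 5/3.
T₂ = T₁ (V₁/V₂)^(γ−1) = 536 × (27.1/8.16)^0.667 = 536 × 2.226 = 1193 K.
W_by = nCᵥ(T₁ − T₂) = (3.7)(12.47)(536 − 1193) = -30321 J.

W ≈ -30.3 kJ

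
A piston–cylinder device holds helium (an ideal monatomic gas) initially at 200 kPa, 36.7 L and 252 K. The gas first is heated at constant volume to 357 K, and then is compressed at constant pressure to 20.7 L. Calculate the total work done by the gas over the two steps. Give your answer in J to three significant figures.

W_total ≈ -4530 J

Step 1 (isochoric): W = 0 (constant volume).
After step 1: P = 283.3 kPa (V unchanged).
Step 2 (isobaric): W = PΔV = (283.3 kPa)(20.7 − 36.7 L) = -4533 J.
W_total = 0 − 4533 = -4533 J.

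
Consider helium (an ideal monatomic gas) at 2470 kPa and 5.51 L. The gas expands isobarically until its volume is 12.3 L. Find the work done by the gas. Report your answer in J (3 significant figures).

Isobaric: W = P ΔV.
W = (2470 kPa)(12.3 − 5.51 L) = (2470)(6.79) = 16771 J.

W ≈ 16800 J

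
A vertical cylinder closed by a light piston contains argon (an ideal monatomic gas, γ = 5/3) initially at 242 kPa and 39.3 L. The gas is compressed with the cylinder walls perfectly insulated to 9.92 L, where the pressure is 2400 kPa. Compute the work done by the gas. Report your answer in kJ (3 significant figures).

W ≈ -21.4 kJ

Adiabatic: W = (P₁V₁ − P₂V₂)/(γ − 1) with γ = 5/3.
P₁V₁ = 9511 J, P₂V₂ = 23808 J.
W = (9511 − 23808) / 0.6667 = -21446 J.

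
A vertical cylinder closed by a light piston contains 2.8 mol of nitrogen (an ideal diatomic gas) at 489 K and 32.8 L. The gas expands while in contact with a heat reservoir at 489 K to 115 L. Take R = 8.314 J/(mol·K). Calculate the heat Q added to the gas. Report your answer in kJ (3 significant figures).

Isothermal ⇒ ΔU = 0, so Q = W = nRT ln(V₂/V₁).
Q = (2.8)(8.314)(489) ln(115/32.8) = 11384 × 1.255 = 14281 J.

Q ≈ 14.3 kJ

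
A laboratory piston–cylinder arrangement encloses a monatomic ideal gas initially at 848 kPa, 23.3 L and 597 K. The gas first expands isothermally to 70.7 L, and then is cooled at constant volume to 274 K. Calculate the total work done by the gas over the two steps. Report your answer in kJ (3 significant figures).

Step 1 (isothermal): W = P₁V₁ ln(V₂/V₁) = (19758) ln(70.7/23.3) = 21932 J.
Step 2 (isochoric): W = 0 (constant volume).
W_total = 21932 + 0 = 21932 J.

W_total ≈ 21.9 kJ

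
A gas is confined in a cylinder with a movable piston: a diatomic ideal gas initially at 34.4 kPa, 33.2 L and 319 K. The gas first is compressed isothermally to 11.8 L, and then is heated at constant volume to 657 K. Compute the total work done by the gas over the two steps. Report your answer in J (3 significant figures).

W_total ≈ -1180 J

Step 1 (isothermal): W = P₁V₁ ln(V₂/V₁) = (1142) ln(11.8/33.2) = -1181 J.
Step 2 (isochoric): W = 0 (constant volume).
W_total = -1181 + 0 = -1181 J.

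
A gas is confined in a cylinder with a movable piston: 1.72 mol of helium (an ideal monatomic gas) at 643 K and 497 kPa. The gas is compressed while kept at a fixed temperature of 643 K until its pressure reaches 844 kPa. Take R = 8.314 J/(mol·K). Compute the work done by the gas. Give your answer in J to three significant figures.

Isothermal process: W = nRT ln(V₂/V₁) = nRT ln(P₁/P₂).
W = (1.72)(8.314)(643) × ln(497/844)
  = 9195 × ln(0.5889) = 9195 × -0.5296
W_by_gas = -4869 J.

W ≈ -4870 J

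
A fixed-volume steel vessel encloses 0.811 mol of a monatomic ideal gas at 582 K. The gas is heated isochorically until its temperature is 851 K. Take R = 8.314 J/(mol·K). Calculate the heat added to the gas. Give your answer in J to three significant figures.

Q ≈ 2720 J

Constant volume ⇒ W = 0, so Q = ΔU = nCᵥΔT with Cᵥ = 3R/2 = 12.47 J/(mol·K).
ΔU = (0.811)(12.47)(851 − 582) = 2721 J.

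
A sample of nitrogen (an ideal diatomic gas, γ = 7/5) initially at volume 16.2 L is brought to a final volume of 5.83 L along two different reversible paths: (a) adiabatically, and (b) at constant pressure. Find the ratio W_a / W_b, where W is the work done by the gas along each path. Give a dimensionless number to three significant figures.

Path (a) adiabatic: W = P₁V₁(1 − (V₁/V₂)^(γ−1))/(γ−1) → W_a/(P₁V₁) = -1.263.
Path (b) isobaric: W = P₁(V₂ − V₁) → W_b/(P₁V₁) = -0.6401.
W_a / W_b = -1.263 / -0.6401 = 1.972.

W_a / W_b ≈ 1.97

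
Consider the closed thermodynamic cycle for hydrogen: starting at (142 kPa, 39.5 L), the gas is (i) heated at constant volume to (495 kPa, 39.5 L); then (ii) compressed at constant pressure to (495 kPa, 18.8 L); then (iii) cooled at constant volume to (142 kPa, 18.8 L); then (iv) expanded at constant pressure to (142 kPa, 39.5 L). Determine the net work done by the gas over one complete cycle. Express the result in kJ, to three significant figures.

Constant-volume legs do no work.
W(ii) = (495)(18.8 − 39.5) = -10246 J; W(iv) = (142)(39.5 − 18.8) = 2939 J.
W_net = -10246 + 2939 = -7307 J (the counter-clockwise enclosed area).

W_net ≈ -7.31 kJ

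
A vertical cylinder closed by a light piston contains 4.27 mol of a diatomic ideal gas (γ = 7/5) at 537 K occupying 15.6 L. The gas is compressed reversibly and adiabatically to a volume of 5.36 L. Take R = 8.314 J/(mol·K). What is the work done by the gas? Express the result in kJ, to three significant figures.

Adiabatic: TV^(γ−1) = const with γ = 7/5.
T₂ = T₁ (V₁/V₂)^(γ−1) = 537 × (15.6/5.36)^0.4 = 537 × 1.533 = 823.3 K.
W_by = nCᵥ(T₁ − T₂) = (4.27)(20.79)(537 − 823.3) = -25410 J.

W ≈ -25.4 kJ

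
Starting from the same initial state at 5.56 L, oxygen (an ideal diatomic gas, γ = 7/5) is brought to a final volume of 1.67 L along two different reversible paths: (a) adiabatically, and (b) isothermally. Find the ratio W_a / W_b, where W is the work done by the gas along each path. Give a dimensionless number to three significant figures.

Path (a) adiabatic: W = P₁V₁(1 − (V₁/V₂)^(γ−1))/(γ−1) → W_a/(P₁V₁) = -1.545.
Path (b) isothermal: W = P₁V₁ ln(V₂/V₁) → W_b/(P₁V₁) = -1.203.
W_a / W_b = -1.545 / -1.203 = 1.284.

W_a / W_b ≈ 1.28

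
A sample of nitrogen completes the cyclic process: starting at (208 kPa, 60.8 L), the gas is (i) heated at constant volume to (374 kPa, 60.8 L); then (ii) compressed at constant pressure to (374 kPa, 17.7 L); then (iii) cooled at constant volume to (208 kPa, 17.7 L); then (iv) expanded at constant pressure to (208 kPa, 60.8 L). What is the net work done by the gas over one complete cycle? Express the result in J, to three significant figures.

W_net ≈ -7150 J

Constant-volume legs do no work.
W(ii) = (374)(17.7 − 60.8) = -16119 J; W(iv) = (208)(60.8 − 17.7) = 8965 J.
W_net = -16119 + 8965 = -7155 J (the counter-clockwise enclosed area).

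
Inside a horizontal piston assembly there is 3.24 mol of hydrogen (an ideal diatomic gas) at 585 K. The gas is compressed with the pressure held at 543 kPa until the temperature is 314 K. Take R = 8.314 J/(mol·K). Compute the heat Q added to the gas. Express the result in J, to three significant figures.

Isobaric: W = nRΔT = (3.24)(8.314)(-271) = -7300 J.
ΔU = nCᵥΔT with Cᵥ = 5R/2: ΔU = (3.24)(20.79)(-271) = -18250 J.
Q = ΔU + W = -18250 − 7300 = -25550 J.

Q ≈ -25600 J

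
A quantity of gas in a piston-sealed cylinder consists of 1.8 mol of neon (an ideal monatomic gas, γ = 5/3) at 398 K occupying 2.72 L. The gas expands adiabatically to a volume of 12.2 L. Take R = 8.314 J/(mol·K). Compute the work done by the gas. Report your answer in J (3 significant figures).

Adiabatic: TV^(γ−1) = const with γ = 5/3.
T₂ = T₁ (V₁/V₂)^(γ−1) = 398 × (2.72/12.2)^0.667 = 398 × 0.3677 = 146.3 K.
W_by = nCᵥ(T₁ − T₂) = (1.8)(12.47)(398 − 146.3) = 5649 J.

W ≈ 5650 J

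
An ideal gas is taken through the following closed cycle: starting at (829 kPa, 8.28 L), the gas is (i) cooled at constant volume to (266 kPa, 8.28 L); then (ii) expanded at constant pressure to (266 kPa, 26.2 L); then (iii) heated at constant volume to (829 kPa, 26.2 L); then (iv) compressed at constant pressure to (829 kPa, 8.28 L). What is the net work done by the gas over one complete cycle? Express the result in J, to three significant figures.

W_net ≈ -10100 J

Constant-volume legs do no work.
W(ii) = (266)(26.2 − 8.28) = 4767 J; W(iv) = (829)(8.28 − 26.2) = -14856 J.
W_net = 4767 − 14856 = -10089 J (the counter-clockwise enclosed area).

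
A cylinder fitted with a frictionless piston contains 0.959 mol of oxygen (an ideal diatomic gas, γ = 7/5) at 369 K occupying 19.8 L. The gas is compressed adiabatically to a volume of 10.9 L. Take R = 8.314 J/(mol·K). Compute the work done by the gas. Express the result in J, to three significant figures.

Adiabatic: TV^(γ−1) = const with γ = 7/5.
T₂ = T₁ (V₁/V₂)^(γ−1) = 369 × (19.8/10.9)^0.4 = 369 × 1.27 = 468.5 K.
W_by = nCᵥ(T₁ − T₂) = (0.959)(20.79)(369 − 468.5) = -1984 J.

W ≈ -1980 J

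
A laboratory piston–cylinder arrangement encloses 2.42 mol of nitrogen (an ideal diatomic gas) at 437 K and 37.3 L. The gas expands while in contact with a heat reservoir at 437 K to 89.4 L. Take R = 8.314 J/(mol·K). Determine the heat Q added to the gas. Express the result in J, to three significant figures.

Isothermal ⇒ ΔU = 0, so Q = W = nRT ln(V₂/V₁).
Q = (2.42)(8.314)(437) ln(89.4/37.3) = 8792 × 0.8741 = 7686 J.

Q ≈ 7690 J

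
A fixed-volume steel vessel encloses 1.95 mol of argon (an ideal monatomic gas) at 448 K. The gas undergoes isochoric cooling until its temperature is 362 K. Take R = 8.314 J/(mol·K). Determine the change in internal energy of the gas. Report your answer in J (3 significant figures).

ΔU ≈ -2090 J

Constant volume ⇒ W = 0, so Q = ΔU = nCᵥΔT with Cᵥ = 3R/2 = 12.47 J/(mol·K).
ΔU = (1.95)(12.47)(362 − 448) = -2091 J.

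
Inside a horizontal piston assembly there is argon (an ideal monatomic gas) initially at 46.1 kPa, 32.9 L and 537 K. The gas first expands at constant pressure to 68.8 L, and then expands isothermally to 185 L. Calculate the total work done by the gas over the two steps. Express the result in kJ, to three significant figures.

Step 1 (isobaric): W = PΔV = (46.1 kPa)(68.8 − 32.9 L) = 1655 J.
After step 1: P = 46.1 kPa, V = 68.8 L, T = 1123 K.
Step 2 (isothermal): W = P₁V₁ ln(V₂/V₁) = (3172) ln(185/68.8) = 3137 J.
W_total = 1655 + 3137 = 4792 J.

W_total ≈ 4.79 kJ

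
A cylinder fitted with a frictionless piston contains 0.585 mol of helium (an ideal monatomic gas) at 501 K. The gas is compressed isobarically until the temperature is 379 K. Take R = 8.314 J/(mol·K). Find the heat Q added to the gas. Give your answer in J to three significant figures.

Q ≈ -1480 J

Isobaric: W = nRΔT = (0.585)(8.314)(-122) = -593.4 J.
ΔU = nCᵥΔT with Cᵥ = 3R/2: ΔU = (0.585)(12.47)(-122) = -890.1 J.
Q = ΔU + W = -890.1 − 593.4 = -1483 J.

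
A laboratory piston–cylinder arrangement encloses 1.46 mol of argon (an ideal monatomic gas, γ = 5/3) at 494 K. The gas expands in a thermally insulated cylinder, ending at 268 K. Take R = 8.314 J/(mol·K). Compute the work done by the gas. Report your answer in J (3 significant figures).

W ≈ 4110 J

Adiabatic ⇒ Q = 0, so W_by = −ΔU = nCᵥ(T₁ − T₂).
Cᵥ = 3R/2 = 12.47 J/(mol·K).
W = (1.46)(12.47)(494 − 268) = 4115 J.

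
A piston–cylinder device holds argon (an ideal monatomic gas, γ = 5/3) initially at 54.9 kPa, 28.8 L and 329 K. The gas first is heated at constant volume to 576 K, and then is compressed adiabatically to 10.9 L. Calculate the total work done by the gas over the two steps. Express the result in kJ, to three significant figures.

Step 1 (isochoric): W = 0 (constant volume).
After step 1: P = 96.12 kPa (V unchanged).
Step 2 (adiabatic): W = (P₁V₁ − P₂V₂)/(γ−1) = (2768 − 5291)/0.667 = -3784 J.
W_total = 0 − 3784 = -3784 J.

W_total ≈ -3.78 kJ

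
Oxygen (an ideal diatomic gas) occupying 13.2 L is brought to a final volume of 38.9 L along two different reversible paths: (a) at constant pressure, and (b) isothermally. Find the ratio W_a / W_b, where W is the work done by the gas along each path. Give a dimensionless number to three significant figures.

Path (a) isobaric: W = P₁(V₂ − V₁) → W_a/(P₁V₁) = 1.947.
Path (b) isothermal: W = P₁V₁ ln(V₂/V₁) → W_b/(P₁V₁) = 1.081.
W_a / W_b = 1.947 / 1.081 = 1.801.

W_a / W_b ≈ 1.80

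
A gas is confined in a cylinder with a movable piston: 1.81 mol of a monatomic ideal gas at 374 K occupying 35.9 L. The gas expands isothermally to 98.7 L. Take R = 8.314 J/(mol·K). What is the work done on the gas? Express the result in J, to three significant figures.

Isothermal: W = nRT ln(V₂/V₁).
W = (1.81)(8.314)(374) × ln(98.7/35.9)
  = 5628 × 1.011
W_by_gas = 5692 J; work on gas = −W_by = -5692 J.

W ≈ -5690 J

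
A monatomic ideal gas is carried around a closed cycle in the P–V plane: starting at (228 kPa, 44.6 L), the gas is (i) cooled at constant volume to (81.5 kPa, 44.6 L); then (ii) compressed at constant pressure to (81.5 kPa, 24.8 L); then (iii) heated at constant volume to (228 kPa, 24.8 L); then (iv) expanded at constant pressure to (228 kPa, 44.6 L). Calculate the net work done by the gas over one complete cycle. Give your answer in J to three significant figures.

Constant-volume legs do no work.
W(ii) = (81.5)(24.8 − 44.6) = -1614 J; W(iv) = (228)(44.6 − 24.8) = 4514 J.
W_net = -1614 + 4514 = 2901 J (the clockwise enclosed area).

W_net ≈ 2900 J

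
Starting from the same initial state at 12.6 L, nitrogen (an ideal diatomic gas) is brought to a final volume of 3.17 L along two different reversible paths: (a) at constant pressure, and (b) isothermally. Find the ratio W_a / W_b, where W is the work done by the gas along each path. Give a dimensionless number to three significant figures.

W_a / W_b ≈ 0.542

Path (a) isobaric: W = P₁(V₂ − V₁) → W_a/(P₁V₁) = -0.7484.
Path (b) isothermal: W = P₁V₁ ln(V₂/V₁) → W_b/(P₁V₁) = -1.38.
W_a / W_b = -0.7484 / -1.38 = 0.5423.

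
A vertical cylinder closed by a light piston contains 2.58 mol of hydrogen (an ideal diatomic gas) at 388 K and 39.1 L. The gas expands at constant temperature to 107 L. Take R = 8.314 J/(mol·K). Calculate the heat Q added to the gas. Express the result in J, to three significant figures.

Q ≈ 8380 J

Isothermal ⇒ ΔU = 0, so Q = W = nRT ln(V₂/V₁).
Q = (2.58)(8.314)(388) ln(107/39.1) = 8323 × 1.007 = 8378 J.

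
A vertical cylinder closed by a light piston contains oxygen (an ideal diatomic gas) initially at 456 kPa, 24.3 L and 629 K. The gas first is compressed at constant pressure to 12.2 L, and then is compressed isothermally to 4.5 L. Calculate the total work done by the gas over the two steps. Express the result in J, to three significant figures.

W_total ≈ -11100 J

Step 1 (isobaric): W = PΔV = (456 kPa)(12.2 − 24.3 L) = -5518 J.
After step 1: P = 456 kPa, V = 12.2 L, T = 315.8 K.
Step 2 (isothermal): W = P₁V₁ ln(V₂/V₁) = (5563) ln(4.5/12.2) = -5549 J.
W_total = -5518 − 5549 = -11066 J.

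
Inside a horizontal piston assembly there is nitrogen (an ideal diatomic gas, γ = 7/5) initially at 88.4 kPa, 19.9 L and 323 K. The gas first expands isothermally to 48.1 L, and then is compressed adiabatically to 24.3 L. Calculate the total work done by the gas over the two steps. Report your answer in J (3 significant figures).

W_total ≈ 171 J

Step 1 (isothermal): W = P₁V₁ ln(V₂/V₁) = (1759) ln(48.1/19.9) = 1553 J.
After step 1: P = 36.57 kPa, V = 48.1 L, T = 323 K.
Step 2 (adiabatic): W = (P₁V₁ − P₂V₂)/(γ−1) = (1759 − 2312)/0.4 = -1381 J.
W_total = 1553 − 1381 = 171.4 J.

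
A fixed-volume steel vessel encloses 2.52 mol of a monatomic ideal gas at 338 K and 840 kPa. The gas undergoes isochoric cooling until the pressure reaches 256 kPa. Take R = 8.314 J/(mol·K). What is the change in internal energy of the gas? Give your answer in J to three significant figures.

ΔU ≈ -7390 J

Constant volume ⇒ W = 0, so Q = ΔU = nCᵥΔT with Cᵥ = 3R/2 = 12.47 J/(mol·K).
At constant V, T₂/T₁ = P₂/P₁ ⇒ ΔT = T₁(P₂/P₁ − 1) = 338·(256/840 − 1) = -235 K.
ΔU = (2.52)(12.47)(-235) = -7385 J.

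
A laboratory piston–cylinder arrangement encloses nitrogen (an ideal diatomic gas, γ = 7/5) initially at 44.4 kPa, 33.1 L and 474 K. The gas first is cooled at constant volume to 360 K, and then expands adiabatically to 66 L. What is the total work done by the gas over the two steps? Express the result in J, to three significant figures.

W_total ≈ 673 J

Step 1 (isochoric): W = 0 (constant volume).
After step 1: P = 33.72 kPa (V unchanged).
Step 2 (adiabatic): W = (P₁V₁ − P₂V₂)/(γ−1) = (1116 − 846.9)/0.4 = 673.1 J.
W_total = 0 + 673.1 = 673.1 J.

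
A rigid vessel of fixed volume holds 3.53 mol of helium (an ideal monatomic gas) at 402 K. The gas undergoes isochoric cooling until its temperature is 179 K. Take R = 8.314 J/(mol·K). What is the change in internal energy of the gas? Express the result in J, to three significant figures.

Constant volume ⇒ W = 0, so Q = ΔU = nCᵥΔT with Cᵥ = 3R/2 = 12.47 J/(mol·K).
ΔU = (3.53)(12.47)(179 − 402) = -9817 J.

ΔU ≈ -9820 J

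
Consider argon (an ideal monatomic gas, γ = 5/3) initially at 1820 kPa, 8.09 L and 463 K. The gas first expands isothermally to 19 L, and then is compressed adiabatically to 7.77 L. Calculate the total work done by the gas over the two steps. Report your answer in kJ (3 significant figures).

Step 1 (isothermal): W = P₁V₁ ln(V₂/V₁) = (14724) ln(19/8.09) = 12571 J.
After step 1: P = 774.9 kPa, V = 19 L, T = 463 K.
Step 2 (adiabatic): W = (P₁V₁ − P₂V₂)/(γ−1) = (14724 − 26724)/0.667 = -18001 J.
W_total = 12571 − 18001 = -5430 J.

W_total ≈ -5.43 kJ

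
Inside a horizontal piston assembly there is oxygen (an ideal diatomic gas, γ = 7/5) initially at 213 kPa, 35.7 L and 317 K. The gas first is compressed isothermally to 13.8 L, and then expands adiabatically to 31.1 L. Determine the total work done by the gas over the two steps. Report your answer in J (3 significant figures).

W_total ≈ -1950 J

Step 1 (isothermal): W = P₁V₁ ln(V₂/V₁) = (7604) ln(13.8/35.7) = -7228 J.
After step 1: P = 551 kPa, V = 13.8 L, T = 317 K.
Step 2 (adiabatic): W = (P₁V₁ − P₂V₂)/(γ−1) = (7604 − 5494)/0.4 = 5275 J.
W_total = -7228 + 5275 = -1953 J.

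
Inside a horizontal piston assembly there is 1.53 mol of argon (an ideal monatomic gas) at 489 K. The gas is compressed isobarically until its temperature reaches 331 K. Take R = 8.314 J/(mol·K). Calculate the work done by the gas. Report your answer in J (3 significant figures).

W ≈ -2010 J

Isobaric: W = P ΔV = nR ΔT.
W = (1.53)(8.314)(331 − 489) = -2010 J.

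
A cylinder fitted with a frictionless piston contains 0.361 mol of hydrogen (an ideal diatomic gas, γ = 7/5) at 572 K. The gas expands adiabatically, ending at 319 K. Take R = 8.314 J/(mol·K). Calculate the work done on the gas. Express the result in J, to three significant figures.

W ≈ -1900 J

Adiabatic ⇒ Q = 0, so W_by = −ΔU = nCᵥ(T₁ − T₂).
Cᵥ = 5R/2 = 20.79 J/(mol·K).
W = (0.361)(20.79)(572 − 319) = 1898 J.
Work on gas = −W_by = -1898 J.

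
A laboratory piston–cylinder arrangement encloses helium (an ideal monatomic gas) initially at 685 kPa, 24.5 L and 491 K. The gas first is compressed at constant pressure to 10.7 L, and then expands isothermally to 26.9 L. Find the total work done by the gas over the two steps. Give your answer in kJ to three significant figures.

Step 1 (isobaric): W = PΔV = (685 kPa)(10.7 − 24.5 L) = -9453 J.
After step 1: P = 685 kPa, V = 10.7 L, T = 214.4 K.
Step 2 (isothermal): W = P₁V₁ ln(V₂/V₁) = (7329) ln(26.9/10.7) = 6757 J.
W_total = -9453 + 6757 = -2696 J.

W_total ≈ -2.70 kJ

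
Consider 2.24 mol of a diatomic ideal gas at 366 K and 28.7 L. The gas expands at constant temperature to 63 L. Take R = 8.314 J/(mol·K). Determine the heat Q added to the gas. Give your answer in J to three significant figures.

Q ≈ 5360 J

Isothermal ⇒ ΔU = 0, so Q = W = nRT ln(V₂/V₁).
Q = (2.24)(8.314)(366) ln(63/28.7) = 6816 × 0.7862 = 5359 J.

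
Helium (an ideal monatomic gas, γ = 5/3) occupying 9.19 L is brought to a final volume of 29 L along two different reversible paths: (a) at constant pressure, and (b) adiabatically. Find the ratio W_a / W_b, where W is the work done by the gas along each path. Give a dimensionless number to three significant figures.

W_a / W_b ≈ 2.69

Path (a) isobaric: W = P₁(V₂ − V₁) → W_a/(P₁V₁) = 2.156.
Path (b) adiabatic: W = P₁V₁(1 − (V₁/V₂)^(γ−1))/(γ−1) → W_b/(P₁V₁) = 0.8028.
W_a / W_b = 2.156 / 0.8028 = 2.685.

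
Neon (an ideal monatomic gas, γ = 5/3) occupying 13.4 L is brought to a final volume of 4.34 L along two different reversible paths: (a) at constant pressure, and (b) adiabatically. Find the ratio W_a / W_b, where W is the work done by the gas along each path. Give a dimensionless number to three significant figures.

Path (a) isobaric: W = P₁(V₂ − V₁) → W_a/(P₁V₁) = -0.6761.
Path (b) adiabatic: W = P₁V₁(1 − (V₁/V₂)^(γ−1))/(γ−1) → W_b/(P₁V₁) = -1.681.
W_a / W_b = -0.6761 / -1.681 = 0.4023.

W_a / W_b ≈ 0.402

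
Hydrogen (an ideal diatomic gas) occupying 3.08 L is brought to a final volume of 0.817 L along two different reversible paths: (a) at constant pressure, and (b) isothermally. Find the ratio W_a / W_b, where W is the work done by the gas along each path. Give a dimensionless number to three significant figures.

Path (a) isobaric: W = P₁(V₂ − V₁) → W_a/(P₁V₁) = -0.7347.
Path (b) isothermal: W = P₁V₁ ln(V₂/V₁) → W_b/(P₁V₁) = -1.327.
W_a / W_b = -0.7347 / -1.327 = 0.5537.

W_a / W_b ≈ 0.554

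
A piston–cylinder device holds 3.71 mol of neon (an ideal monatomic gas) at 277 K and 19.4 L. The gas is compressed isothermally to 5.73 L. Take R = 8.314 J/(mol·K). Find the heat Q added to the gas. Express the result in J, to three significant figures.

Isothermal ⇒ ΔU = 0, so Q = W = nRT ln(V₂/V₁).
Q = (3.71)(8.314)(277) ln(5.73/19.4) = 8544 × -1.22 = -10420 J.

Q ≈ -10400 J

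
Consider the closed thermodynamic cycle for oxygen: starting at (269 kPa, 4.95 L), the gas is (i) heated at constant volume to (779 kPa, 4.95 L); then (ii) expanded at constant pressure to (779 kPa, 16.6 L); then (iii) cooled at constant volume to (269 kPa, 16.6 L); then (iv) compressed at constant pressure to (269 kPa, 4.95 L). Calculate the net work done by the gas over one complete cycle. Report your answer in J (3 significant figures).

W_net ≈ 5940 J

Constant-volume legs do no work.
W(ii) = (779)(16.6 − 4.95) = 9075 J; W(iv) = (269)(4.95 − 16.6) = -3134 J.
W_net = 9075 − 3134 = 5942 J (the clockwise enclosed area).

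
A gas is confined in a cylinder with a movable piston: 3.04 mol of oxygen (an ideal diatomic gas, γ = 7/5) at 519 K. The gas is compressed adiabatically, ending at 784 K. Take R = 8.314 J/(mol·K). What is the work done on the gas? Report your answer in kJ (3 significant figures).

W ≈ 16.7 kJ

Adiabatic ⇒ Q = 0, so W_by = −ΔU = nCᵥ(T₁ − T₂).
Cᵥ = 5R/2 = 20.79 J/(mol·K).
W = (3.04)(20.79)(519 − 784) = -16744 J.
Work on gas = −W_by = 16744 J.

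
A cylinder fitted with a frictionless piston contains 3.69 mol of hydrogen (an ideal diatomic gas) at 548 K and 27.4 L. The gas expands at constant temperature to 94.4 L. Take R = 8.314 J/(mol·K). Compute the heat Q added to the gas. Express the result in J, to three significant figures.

Q ≈ 20800 J

Isothermal ⇒ ΔU = 0, so Q = W = nRT ln(V₂/V₁).
Q = (3.69)(8.314)(548) ln(94.4/27.4) = 16812 × 1.237 = 20796 J.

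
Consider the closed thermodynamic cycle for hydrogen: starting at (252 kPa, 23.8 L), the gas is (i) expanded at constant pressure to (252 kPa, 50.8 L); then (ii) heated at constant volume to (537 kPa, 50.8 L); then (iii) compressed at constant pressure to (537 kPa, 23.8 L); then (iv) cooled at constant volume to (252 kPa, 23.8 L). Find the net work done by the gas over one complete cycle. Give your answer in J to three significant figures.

Constant-volume legs do no work.
W(i) = (252)(50.8 − 23.8) = 6804 J; W(iii) = (537)(23.8 − 50.8) = -14499 J.
W_net = 6804 − 14499 = -7695 J (the counter-clockwise enclosed area).

W_net ≈ -7700 J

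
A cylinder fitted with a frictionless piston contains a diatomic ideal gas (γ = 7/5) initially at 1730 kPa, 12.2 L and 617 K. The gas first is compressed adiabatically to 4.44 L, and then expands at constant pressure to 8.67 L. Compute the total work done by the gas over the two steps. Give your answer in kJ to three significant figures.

W_total ≈ 3.84 kJ

Step 1 (adiabatic): W = (P₁V₁ − P₂V₂)/(γ−1) = (21106 − 31623)/0.4 = -26291 J.
After step 1: P = 7122 kPa, V = 4.44 L, T = 924.4 K.
Step 2 (isobaric): W = PΔV = (7122 kPa)(8.67 − 4.44 L) = 30127 J.
W_total = -26291 + 30127 = 3836 J.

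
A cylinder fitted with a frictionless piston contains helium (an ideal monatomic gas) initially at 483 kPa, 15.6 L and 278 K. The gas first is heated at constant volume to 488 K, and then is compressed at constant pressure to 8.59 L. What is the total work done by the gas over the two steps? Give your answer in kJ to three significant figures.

W_total ≈ -5.94 kJ

Step 1 (isochoric): W = 0 (constant volume).
After step 1: P = 847.9 kPa (V unchanged).
Step 2 (isobaric): W = PΔV = (847.9 kPa)(8.59 − 15.6 L) = -5943 J.
W_total = 0 − 5943 = -5943 J.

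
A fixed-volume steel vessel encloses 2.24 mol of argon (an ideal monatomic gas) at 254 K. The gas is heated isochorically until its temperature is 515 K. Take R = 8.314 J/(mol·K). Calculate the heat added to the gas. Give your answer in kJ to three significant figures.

Q ≈ 7.29 kJ

Constant volume ⇒ W = 0, so Q = ΔU = nCᵥΔT with Cᵥ = 3R/2 = 12.47 J/(mol·K).
ΔU = (2.24)(12.47)(515 − 254) = 7291 J.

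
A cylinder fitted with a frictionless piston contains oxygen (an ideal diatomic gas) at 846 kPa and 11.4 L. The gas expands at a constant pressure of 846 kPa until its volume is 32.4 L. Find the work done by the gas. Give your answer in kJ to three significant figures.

Isobaric: W = P ΔV.
W = (846 kPa)(32.4 − 11.4 L) = (846)(21) = 17766 J.

W ≈ 17.8 kJ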